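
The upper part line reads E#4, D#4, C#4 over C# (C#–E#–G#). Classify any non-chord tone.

D#4 is a passing tone.

The harmony at that moment is C# major triad (C#, E#, G#); D#4 is not a chord tone.
It is approached by step down from E#4 and left by step down to C#4.
Step in, step out in the same direction — a passing tone.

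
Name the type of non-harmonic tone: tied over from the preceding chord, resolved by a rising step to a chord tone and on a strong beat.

Approach: by preparation — the pitch is first a chord tone, then held (tied or repeated) while the harmony changes under it. Departure: up by step. Metric position: strong.
A prepared dissonance that resolves upward by step — a retardation. (The same figure resolving downward would be a suspension.)

Retardation.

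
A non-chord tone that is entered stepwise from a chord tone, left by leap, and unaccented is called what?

Escape tone.

Approach: by step. Departure: by leap. Metric position: weak.
Step in, leap out, from a weak position — an escape tone (échappée). (It is the mirror image of the appoggiatura, which leaps in and steps out on a strong beat.)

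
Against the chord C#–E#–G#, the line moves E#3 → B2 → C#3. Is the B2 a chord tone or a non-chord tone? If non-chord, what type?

The harmony at that moment is C# major triad (C#, E#, G#); B2 is not a chord tone.
It is approached by leap down from E#3 and left by step up to C#3.
Leap in, step out — an appoggiatura.

Non-chord tone — an appoggiatura.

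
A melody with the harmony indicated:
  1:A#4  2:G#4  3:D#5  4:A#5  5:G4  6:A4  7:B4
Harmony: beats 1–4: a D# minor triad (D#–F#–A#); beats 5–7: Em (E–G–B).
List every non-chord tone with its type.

G#4 (beat 2) — escape tone; A4 (beat 6) — passing tone.

The harmony at that moment is D# minor triad (D#, F#, A#); G#4 is not a chord tone.
It is approached by step down from A#4 and left by leap up to D#5.
Step in, leap out — an escape tone.
The harmony at that moment is E minor triad (E, G, B); A4 is not a chord tone.
It is approached by step up from G4 and left by step up to B4.
Step in, step out in the same direction — a passing tone.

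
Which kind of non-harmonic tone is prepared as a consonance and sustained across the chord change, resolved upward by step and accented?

Retardation.

Approach: by preparation — the pitch is first a chord tone, then held (tied or repeated) while the harmony changes under it. Departure: up by step. Metric position: strong.
A prepared dissonance that resolves upward by step — a retardation. (The same figure resolving downward would be a suspension.)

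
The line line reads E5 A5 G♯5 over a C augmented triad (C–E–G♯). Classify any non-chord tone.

A5 is an appoggiatura.

The harmony at that moment is C augmented triad (C, E, G♯); A5 is not a chord tone.
It is approached by leap up from E5 and left by step down to G♯5.
Leap in, step out — an appoggiatura.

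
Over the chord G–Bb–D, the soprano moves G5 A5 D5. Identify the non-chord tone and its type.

The harmony at that moment is G minor triad (G, Bb, D); A5 is not a chord tone.
It is approached by step up from G5 and left by leap down to D5.
Step in, leap out — an escape tone.

A5 is an escape tone.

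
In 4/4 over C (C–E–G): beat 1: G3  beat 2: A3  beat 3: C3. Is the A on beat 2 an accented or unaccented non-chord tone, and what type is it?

The harmony at that moment is C major triad (C, E, G); A3 is not a chord tone.
It is approached by step up from G3 and left by leap down to C3.
Step in, leap out — an escape tone.
It falls on a weak beat, so it is unaccented.

Unaccented escape tone.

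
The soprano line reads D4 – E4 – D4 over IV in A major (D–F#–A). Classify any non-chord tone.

E4 is a neighbor tone.

The harmony at that moment is D major triad (D, F#, A); E4 is not a chord tone.
It is approached by step up from D4 and left by step down to D4.
Step away and step back to the same note — a neighbor tone (upper neighbor).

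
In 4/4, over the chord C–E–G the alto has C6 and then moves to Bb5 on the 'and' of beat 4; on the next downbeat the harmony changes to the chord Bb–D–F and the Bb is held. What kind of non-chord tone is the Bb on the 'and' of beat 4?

Anticipation.

The harmony at that moment is C major triad (C, E, G); Bb5 is not a chord tone.
It is approached by step down from C6 and then sustained as the same pitch into the next harmony.
Arriving early and becoming a chord tone when the harmony changes — an anticipation.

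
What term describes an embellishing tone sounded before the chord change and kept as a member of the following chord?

Approach: ahead of the chord change (typically by step), so it is dissonant against the current harmony. Departure: none — the same pitch is restated or held and is a chord tone of the new harmony.
Dissonant first, consonant once the harmony catches up: the note simply arrives early — an anticipation. (The reverse timing, consonant first and dissonant after the change, would be a suspension or retardation.)

Anticipation.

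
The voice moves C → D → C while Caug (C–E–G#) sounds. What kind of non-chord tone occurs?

D is a neighbor tone.

The harmony at that moment is C augmented triad (C, E, G#); D is not a chord tone.
It is approached by step up from C and left by step down to C.
Step away and step back to the same note — a neighbor tone (upper neighbor).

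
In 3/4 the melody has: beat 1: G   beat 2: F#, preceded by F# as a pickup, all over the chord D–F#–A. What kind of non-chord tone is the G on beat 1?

The harmony at that moment is D major triad (D, F#, A); G is not a chord tone.
It is approached by step up from F# and left by step down to F#.
Step away and step back to the same note — a neighbor tone (upper neighbor).

Upper neighbor tone.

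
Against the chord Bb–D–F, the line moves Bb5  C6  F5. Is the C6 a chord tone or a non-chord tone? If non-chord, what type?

Non-chord tone — an escape tone.

The harmony at that moment is Bb major triad (Bb, D, F); C6 is not a chord tone.
It is approached by step up from Bb5 and left by leap down to F5.
Step in, leap out — an escape tone.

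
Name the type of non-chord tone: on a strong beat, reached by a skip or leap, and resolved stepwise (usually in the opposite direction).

Approach: by leap. Departure: by step. Metric position: strong.
Leap in, step out, in a metrically strong position — an appoggiatura. (It is the mirror image of the escape tone, which steps in and leaps out from a weak position.)

Appoggiatura.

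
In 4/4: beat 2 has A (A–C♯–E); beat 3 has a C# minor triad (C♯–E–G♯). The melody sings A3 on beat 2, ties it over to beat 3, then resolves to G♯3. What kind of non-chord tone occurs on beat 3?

Suspension.

The harmony at that moment is C♯ minor triad (C♯, E, G♯); A3 is not a chord tone.
It is held over (the same pitch as the preceding A3) and left by step down to G♯3.
Held over from the previous chord and resolving down by step — a suspension.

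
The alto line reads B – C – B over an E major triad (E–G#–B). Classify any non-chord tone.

The harmony at that moment is E major triad (E, G#, B); C is not a chord tone.
It is approached by step up from B and left by step down to B.
Step away and step back to the same note — a neighbor tone (upper neighbor).

C is a neighbor tone.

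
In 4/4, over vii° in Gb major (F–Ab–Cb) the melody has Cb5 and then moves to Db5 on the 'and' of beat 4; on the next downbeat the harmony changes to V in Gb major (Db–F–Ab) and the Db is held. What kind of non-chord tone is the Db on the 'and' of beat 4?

Anticipation.

The harmony at that moment is F diminished triad (F, Ab, Cb); Db5 is not a chord tone.
It is approached by step up from Cb5 and then sustained as the same pitch into the next harmony.
Arriving early and becoming a chord tone when the harmony changes — an anticipation.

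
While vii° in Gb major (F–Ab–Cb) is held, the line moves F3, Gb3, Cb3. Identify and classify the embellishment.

Gb3 is an escape tone.

The harmony at that moment is F diminished triad (F, Ab, Cb); Gb3 is not a chord tone.
It is approached by step up from F3 and left by leap down to Cb3.
Step in, leap out — an escape tone.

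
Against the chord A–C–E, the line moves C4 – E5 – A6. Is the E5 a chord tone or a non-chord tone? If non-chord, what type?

Chord tone (the fifth of A minor triad).

A minor triad contains A, C, E; E is the fifth, so it is a chord tone.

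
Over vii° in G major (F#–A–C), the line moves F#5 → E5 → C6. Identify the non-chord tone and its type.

The harmony at that moment is F# diminished triad (F#, A, C); E5 is not a chord tone.
It is approached by step down from F#5 and left by leap up to C6.
Step in, leap out — an escape tone.

E5 is an escape tone.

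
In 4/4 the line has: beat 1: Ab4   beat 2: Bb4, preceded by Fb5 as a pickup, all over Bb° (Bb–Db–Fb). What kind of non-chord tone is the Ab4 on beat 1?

Appoggiatura.

The harmony at that moment is Bb diminished triad (Bb, Db, Fb); Ab4 is not a chord tone.
It is approached by leap down from Fb5 and left by step up to Bb4.
Leap in, step out, metrically accented — an appoggiatura.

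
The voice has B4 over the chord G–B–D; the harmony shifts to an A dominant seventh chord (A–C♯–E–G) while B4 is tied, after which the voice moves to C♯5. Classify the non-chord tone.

B4 is a retardation.

The harmony at that moment is A dominant seventh chord (A, C♯, E, G); B4 is not a chord tone.
It is held over (the same pitch as the preceding B4) and left by step up to C♯5.
Held over from the previous chord and resolving up by step — a retardation.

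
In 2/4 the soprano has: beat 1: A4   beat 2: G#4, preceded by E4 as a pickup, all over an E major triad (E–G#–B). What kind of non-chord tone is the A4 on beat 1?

The harmony at that moment is E major triad (E, G#, B); A4 is not a chord tone.
It is approached by leap up from E4 and left by step down to G#4.
Leap in, step out, metrically accented — an appoggiatura.

Appoggiatura.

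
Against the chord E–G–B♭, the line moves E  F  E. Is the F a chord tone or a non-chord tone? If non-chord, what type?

Non-chord tone — a neighbor tone.

The harmony at that moment is E diminished triad (E, G, B♭); F is not a chord tone.
It is approached by step up from E and left by step down to E.
Step away and step back to the same note — a neighbor tone (upper neighbor).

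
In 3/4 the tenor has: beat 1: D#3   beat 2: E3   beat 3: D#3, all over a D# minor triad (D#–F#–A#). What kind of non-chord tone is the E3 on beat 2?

Upper neighbor tone.

The harmony at that moment is D# minor triad (D#, F#, A#); E3 is not a chord tone.
It is approached by step up from D#3 and left by step down to D#3.
Step away and step back to the same note — a neighbor tone (upper neighbor).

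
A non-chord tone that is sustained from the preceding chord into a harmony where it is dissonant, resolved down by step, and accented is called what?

Suspension.

Approach: by preparation — the pitch is first a chord tone, then held (tied or repeated) while the harmony changes under it. Departure: down by step. Metric position: strong.
A prepared dissonance that resolves downward by step — a suspension. (The same figure resolving upward would be a retardation.)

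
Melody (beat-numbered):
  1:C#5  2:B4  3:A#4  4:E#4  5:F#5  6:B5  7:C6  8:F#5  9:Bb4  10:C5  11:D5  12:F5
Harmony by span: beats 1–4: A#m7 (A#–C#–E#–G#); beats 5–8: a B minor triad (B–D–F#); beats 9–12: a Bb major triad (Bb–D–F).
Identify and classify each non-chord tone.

The harmony at that moment is A# minor seventh chord (A#, C#, E#, G#); B4 is not a chord tone.
It is approached by step down from C#5 and left by step down to A#4.
Step in, step out in the same direction — a passing tone.
The harmony at that moment is B minor triad (B, D, F#); C6 is not a chord tone.
It is approached by step up from B5 and left by leap down to F#5.
Step in, leap out — an escape tone.
The harmony at that moment is Bb major triad (Bb, D, F); C5 is not a chord tone.
It is approached by step up from Bb4 and left by step up to D5.
Step in, step out in the same direction — a passing tone.

B4 (beat 2) — passing tone; C6 (beat 7) — escape tone; C5 (beat 10) — passing tone.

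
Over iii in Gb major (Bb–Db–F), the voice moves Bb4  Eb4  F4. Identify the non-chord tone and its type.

Eb4 is an appoggiatura.

The harmony at that moment is Bb minor triad (Bb, Db, F); Eb4 is not a chord tone.
It is approached by leap down from Bb4 and left by step up to F4.
Leap in, step out — an appoggiatura.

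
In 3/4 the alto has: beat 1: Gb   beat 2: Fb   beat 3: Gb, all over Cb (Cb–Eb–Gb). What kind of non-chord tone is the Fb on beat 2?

The harmony at that moment is Cb major triad (Cb, Eb, Gb); Fb is not a chord tone.
It is approached by step down from Gb and left by step up to Gb.
Step away and step back to the same note — a neighbor tone (lower neighbor).

Lower neighbor tone.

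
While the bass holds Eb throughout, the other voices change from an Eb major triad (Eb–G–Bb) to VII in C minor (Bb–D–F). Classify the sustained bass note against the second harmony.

Pedal tone (pedal point).

The harmony at that moment is Bb major triad (Bb, D, F); Eb is not a chord tone.
It is held over (the same pitch as the preceding Eb) and then sustained as the same pitch into the next harmony.
Sustained through a change of harmony — a pedal tone.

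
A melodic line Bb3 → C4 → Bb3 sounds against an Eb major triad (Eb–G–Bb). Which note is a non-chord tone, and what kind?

The harmony at that moment is Eb major triad (Eb, G, Bb); C4 is not a chord tone.
It is approached by step up from Bb3 and left by step down to Bb3.
Step away and step back to the same note — a neighbor tone (upper neighbor).

C4 is a neighbor tone.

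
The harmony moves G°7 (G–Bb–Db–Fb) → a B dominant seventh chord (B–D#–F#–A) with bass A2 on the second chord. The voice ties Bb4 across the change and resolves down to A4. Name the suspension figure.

At the second chord the bass is A2. The suspended Bb4 lies a ninth above the bass; after resolving down by step to A4, the interval above the bass becomes an octave.
Suspension figures are named by those two intervals: 9–8.

9–8 suspension.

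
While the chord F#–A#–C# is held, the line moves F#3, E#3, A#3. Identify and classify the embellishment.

E#3 is an escape tone.

The harmony at that moment is F# major triad (F#, A#, C#); E#3 is not a chord tone.
It is approached by step down from F#3 and left by leap up to A#3.
Step in, leap out — an escape tone.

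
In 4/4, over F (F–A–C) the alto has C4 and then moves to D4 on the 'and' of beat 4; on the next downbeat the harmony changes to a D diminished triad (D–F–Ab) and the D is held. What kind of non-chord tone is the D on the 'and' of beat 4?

The harmony at that moment is F major triad (F, A, C); D4 is not a chord tone.
It is approached by step up from C4 and then sustained as the same pitch into the next harmony.
Arriving early and becoming a chord tone when the harmony changes — an anticipation.

Anticipation.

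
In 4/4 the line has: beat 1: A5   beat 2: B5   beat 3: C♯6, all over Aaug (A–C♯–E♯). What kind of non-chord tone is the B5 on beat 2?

The harmony at that moment is A augmented triad (A, C♯, E♯); B5 is not a chord tone.
It is approached by step up from A5 and left by step up to C♯6.
Step in, step out in the same direction — a passing tone.

Passing tone.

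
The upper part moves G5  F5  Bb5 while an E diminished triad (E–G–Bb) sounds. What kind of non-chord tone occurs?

F5 is an escape tone.

The harmony at that moment is E diminished triad (E, G, Bb); F5 is not a chord tone.
It is approached by step down from G5 and left by leap up to Bb5.
Step in, leap out — an escape tone.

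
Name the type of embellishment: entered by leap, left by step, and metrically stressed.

Appoggiatura.

Approach: by leap. Departure: by step. Metric position: strong.
Leap in, step out, in a metrically strong position — an appoggiatura. (It is the mirror image of the escape tone, which steps in and leaps out from a weak position.)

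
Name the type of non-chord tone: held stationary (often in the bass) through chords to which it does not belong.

Pedal tone.

Approach: none. Departure: none — a single pitch is sustained while the chords change around it, passing through harmonies that do not contain it.
No melodic motion at all; the dissonance is created entirely by the moving harmonies against the stationary note — a pedal tone (pedal point).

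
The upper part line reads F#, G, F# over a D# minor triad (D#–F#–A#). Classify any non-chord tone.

G is a neighbor tone.

The harmony at that moment is D# minor triad (D#, F#, A#); G is not a chord tone.
It is approached by step up from F# and left by step down to F#.
Step away and step back to the same note — a neighbor tone (upper neighbor).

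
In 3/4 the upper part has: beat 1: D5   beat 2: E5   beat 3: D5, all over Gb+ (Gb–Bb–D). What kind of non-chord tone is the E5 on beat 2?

Upper neighbor tone.

The harmony at that moment is Gb augmented triad (Gb, Bb, D); E5 is not a chord tone.
It is approached by step up from D5 and left by step down to D5.
Step away and step back to the same note — a neighbor tone (upper neighbor).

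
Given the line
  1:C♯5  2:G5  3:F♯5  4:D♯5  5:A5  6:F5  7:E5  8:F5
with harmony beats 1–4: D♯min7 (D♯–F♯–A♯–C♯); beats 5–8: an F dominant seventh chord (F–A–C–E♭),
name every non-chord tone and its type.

G5 (beat 2) — appoggiatura; E5 (beat 7) — neighbor tone.

The harmony at that moment is D♯ minor seventh chord (D♯, F♯, A♯, C♯); G5 is not a chord tone.
It is approached by leap up from C♯5 and left by step down to F♯5.
Leap in, step out — an appoggiatura.
The harmony at that moment is F dominant seventh chord (F, A, C, E♭); E5 is not a chord tone.
It is approached by step down from F5 and left by step up to F5.
Step away and step back to the same note — a neighbor tone (lower neighbor).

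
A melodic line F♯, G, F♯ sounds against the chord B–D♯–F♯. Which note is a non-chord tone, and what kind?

G is a neighbor tone.

The harmony at that moment is B major triad (B, D♯, F♯); G is not a chord tone.
It is approached by step up from F♯ and left by step down to F♯.
Step away and step back to the same note — a neighbor tone (upper neighbor).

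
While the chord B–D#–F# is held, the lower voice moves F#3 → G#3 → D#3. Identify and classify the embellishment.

G#3 is an escape tone.

The harmony at that moment is B major triad (B, D#, F#); G#3 is not a chord tone.
It is approached by step up from F#3 and left by leap down to D#3.
Step in, leap out — an escape tone.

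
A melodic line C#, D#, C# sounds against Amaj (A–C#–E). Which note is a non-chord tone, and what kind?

D# is a neighbor tone.

The harmony at that moment is A major triad (A, C#, E); D# is not a chord tone.
It is approached by step up from C# and left by step down to C#.
Step away and step back to the same note — a neighbor tone (upper neighbor).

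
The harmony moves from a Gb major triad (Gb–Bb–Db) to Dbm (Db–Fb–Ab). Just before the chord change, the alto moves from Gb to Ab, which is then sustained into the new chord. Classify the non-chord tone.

Ab is an anticipation.

The harmony at that moment is Gb major triad (Gb, Bb, Db); Ab is not a chord tone.
It is approached by step up from Gb and then sustained as the same pitch into the next harmony.
Arriving early and becoming a chord tone when the harmony changes — an anticipation.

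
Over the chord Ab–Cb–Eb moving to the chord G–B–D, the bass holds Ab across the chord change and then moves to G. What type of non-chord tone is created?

The harmony at that moment is G major triad (G, B, D); Ab is not a chord tone.
It is held over (the same pitch as the preceding Ab) and left by step down to G.
Held over from the previous chord and resolving down by step — a suspension.

Ab is a suspension.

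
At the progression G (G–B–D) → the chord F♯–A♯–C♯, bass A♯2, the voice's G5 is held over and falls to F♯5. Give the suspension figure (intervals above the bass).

At the second chord the bass is A♯2. The suspended G5 lies a seventh above the bass; after resolving down by step to F♯5, the interval above the bass becomes a sixth.
Suspension figures are named by those two intervals: 7–6.

7–6 suspension.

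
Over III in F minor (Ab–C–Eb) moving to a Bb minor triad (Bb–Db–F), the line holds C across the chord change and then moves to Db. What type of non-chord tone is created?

C is a retardation.

The harmony at that moment is Bb minor triad (Bb, Db, F); C is not a chord tone.
It is held over (the same pitch as the preceding C) and left by step up to Db.
Held over from the previous chord and resolving up by step — a retardation.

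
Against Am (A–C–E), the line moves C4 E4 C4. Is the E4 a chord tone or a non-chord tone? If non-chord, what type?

Chord tone (the fifth of A minor triad).

A minor triad contains A, C, E; E is the fifth, so it is a chord tone.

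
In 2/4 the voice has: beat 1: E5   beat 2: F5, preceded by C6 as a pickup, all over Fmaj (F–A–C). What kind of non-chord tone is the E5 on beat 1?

Appoggiatura.

The harmony at that moment is F major triad (F, A, C); E5 is not a chord tone.
It is approached by leap down from C6 and left by step up to F5.
Leap in, step out, metrically accented — an appoggiatura.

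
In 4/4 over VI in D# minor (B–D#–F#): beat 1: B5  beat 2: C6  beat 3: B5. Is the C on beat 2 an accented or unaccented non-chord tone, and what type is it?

Unaccented neighbor tone.

The harmony at that moment is B major triad (B, D#, F#); C6 is not a chord tone.
It is approached by step up from B5 and left by step down to B5.
Step away and step back to the same note — a neighbor tone (upper neighbor).
It falls on a weak beat, so it is unaccented.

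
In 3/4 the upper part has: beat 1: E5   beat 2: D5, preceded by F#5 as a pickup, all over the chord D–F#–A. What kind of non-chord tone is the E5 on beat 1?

Passing tone.

The harmony at that moment is D major triad (D, F#, A); E5 is not a chord tone.
It is approached by step down from F#5 and left by step down to D5.
Step in, step out in the same direction — a passing tone.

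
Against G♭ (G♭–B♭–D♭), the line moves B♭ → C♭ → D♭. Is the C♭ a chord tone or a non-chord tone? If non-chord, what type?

The harmony at that moment is G♭ major triad (G♭, B♭, D♭); C♭ is not a chord tone.
It is approached by step up from B♭ and left by step up to D♭.
Step in, step out in the same direction — a passing tone.

Non-chord tone — a passing tone.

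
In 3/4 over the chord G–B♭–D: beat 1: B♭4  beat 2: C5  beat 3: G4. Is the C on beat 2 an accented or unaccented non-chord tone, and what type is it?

Unaccented escape tone.

The harmony at that moment is G minor triad (G, B♭, D); C5 is not a chord tone.
It is approached by step up from B♭4 and left by leap down to G4.
Step in, leap out — an escape tone.
It falls on a weak beat, so it is unaccented.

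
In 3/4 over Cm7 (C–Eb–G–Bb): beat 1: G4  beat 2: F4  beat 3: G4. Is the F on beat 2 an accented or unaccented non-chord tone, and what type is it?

The harmony at that moment is C minor seventh chord (C, Eb, G, Bb); F4 is not a chord tone.
It is approached by step down from G4 and left by step up to G4.
Step away and step back to the same note — a neighbor tone (lower neighbor).
It falls on a weak beat, so it is unaccented.

Unaccented neighbor tone.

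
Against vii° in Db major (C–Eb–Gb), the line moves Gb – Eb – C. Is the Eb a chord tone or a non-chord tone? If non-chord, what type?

Chord tone (the third of C diminished triad).

C diminished triad contains C, Eb, Gb; Eb is the third, so it is a chord tone.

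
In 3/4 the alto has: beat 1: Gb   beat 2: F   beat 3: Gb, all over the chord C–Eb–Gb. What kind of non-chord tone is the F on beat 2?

The harmony at that moment is C diminished triad (C, Eb, Gb); F is not a chord tone.
It is approached by step down from Gb and left by step up to Gb.
Step away and step back to the same note — a neighbor tone (lower neighbor).

Lower neighbor tone.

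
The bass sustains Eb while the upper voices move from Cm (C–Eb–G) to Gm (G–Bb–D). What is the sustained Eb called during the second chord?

Pedal tone (pedal point).

The harmony at that moment is G minor triad (G, Bb, D); Eb is not a chord tone.
It is held over (the same pitch as the preceding Eb) and then sustained as the same pitch into the next harmony.
Sustained through a change of harmony — a pedal tone.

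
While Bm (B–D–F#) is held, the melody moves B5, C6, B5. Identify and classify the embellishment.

C6 is a neighbor tone.

The harmony at that moment is B minor triad (B, D, F#); C6 is not a chord tone.
It is approached by step up from B5 and left by step down to B5.
Step away and step back to the same note — a neighbor tone (upper neighbor).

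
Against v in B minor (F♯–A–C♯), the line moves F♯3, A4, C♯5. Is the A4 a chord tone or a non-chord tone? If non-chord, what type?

F# minor triad contains F♯, A, C♯; A is the third, so it is a chord tone.

Chord tone (the third of F# minor triad).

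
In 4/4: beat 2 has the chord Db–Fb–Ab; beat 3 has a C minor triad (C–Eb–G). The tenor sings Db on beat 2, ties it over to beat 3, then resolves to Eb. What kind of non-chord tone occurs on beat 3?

Retardation.

The harmony at that moment is C minor triad (C, Eb, G); Db is not a chord tone.
It is held over (the same pitch as the preceding Db) and left by step up to Eb.
Held over from the previous chord and resolving up by step — a retardation.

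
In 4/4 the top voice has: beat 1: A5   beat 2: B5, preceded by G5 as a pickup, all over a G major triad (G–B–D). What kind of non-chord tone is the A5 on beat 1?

Passing tone.

The harmony at that moment is G major triad (G, B, D); A5 is not a chord tone.
It is approached by step up from G5 and left by step up to B5.
Step in, step out in the same direction — a passing tone.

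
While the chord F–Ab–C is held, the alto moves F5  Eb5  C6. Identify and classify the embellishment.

The harmony at that moment is F minor triad (F, Ab, C); Eb5 is not a chord tone.
It is approached by step down from F5 and left by leap up to C6.
Step in, leap out — an escape tone.

Eb5 is an escape tone.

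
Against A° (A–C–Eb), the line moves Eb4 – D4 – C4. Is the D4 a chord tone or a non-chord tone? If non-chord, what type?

Non-chord tone — a passing tone.

The harmony at that moment is A diminished triad (A, C, Eb); D4 is not a chord tone.
It is approached by step down from Eb4 and left by step down to C4.
Step in, step out in the same direction — a passing tone.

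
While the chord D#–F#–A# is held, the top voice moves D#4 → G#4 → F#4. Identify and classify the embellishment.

G#4 is an appoggiatura.

The harmony at that moment is D# minor triad (D#, F#, A#); G#4 is not a chord tone.
It is approached by leap up from D#4 and left by step down to F#4.
Leap in, step out — an appoggiatura.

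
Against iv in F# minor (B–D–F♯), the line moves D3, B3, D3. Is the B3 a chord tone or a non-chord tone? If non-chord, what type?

Chord tone (the root of B minor triad).

B minor triad contains B, D, F♯; B is the root, so it is a chord tone.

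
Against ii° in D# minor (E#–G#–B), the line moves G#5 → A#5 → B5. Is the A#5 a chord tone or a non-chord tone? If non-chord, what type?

Non-chord tone — a passing tone.

The harmony at that moment is E# diminished triad (E#, G#, B); A#5 is not a chord tone.
It is approached by step up from G#5 and left by step up to B5.
Step in, step out in the same direction — a passing tone.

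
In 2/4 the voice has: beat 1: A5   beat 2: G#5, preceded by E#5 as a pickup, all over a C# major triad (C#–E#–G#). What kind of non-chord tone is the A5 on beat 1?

The harmony at that moment is C# major triad (C#, E#, G#); A5 is not a chord tone.
It is approached by leap up from E#5 and left by step down to G#5.
Leap in, step out, metrically accented — an appoggiatura.

Appoggiatura.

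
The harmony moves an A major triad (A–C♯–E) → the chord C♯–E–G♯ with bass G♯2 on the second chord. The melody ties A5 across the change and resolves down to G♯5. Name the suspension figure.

9–8 suspension.

At the second chord the bass is G♯2. The suspended A5 lies a ninth above the bass; after resolving down by step to G♯5, the interval above the bass becomes an octave.
Suspension figures are named by those two intervals: 9–8.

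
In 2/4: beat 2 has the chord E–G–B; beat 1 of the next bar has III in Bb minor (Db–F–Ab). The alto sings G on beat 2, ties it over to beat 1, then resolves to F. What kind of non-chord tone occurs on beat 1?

Suspension.

The harmony at that moment is Db major triad (Db, F, Ab); G is not a chord tone.
It is held over (the same pitch as the preceding G) and left by step down to F.
Held over from the previous chord and resolving down by step — a suspension.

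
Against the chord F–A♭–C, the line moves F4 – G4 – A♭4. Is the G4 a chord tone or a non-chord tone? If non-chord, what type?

The harmony at that moment is F minor triad (F, A♭, C); G4 is not a chord tone.
It is approached by step up from F4 and left by step up to A♭4.
Step in, step out in the same direction — a passing tone.

Non-chord tone — a passing tone.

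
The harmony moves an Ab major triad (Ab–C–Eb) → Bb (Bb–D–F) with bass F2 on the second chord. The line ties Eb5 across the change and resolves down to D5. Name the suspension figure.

At the second chord the bass is F2. The suspended Eb5 lies a seventh above the bass; after resolving down by step to D5, the interval above the bass becomes a sixth.
Suspension figures are named by those two intervals: 7–6.

7–6 suspension.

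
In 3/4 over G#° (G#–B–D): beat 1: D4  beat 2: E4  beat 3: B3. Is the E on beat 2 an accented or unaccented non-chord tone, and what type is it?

The harmony at that moment is G# diminished triad (G#, B, D); E4 is not a chord tone.
It is approached by step up from D4 and left by leap down to B3.
Step in, leap out — an escape tone.
It falls on a weak beat, so it is unaccented.

Unaccented escape tone.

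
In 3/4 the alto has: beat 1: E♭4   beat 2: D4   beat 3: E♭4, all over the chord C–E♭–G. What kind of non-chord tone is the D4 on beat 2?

Lower neighbor tone.

The harmony at that moment is C minor triad (C, E♭, G); D4 is not a chord tone.
It is approached by step down from E♭4 and left by step up to E♭4.
Step away and step back to the same note — a neighbor tone (lower neighbor).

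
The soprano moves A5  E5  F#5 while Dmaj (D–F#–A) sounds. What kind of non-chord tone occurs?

The harmony at that moment is D major triad (D, F#, A); E5 is not a chord tone.
It is approached by leap down from A5 and left by step up to F#5.
Leap in, step out — an appoggiatura.

E5 is an appoggiatura.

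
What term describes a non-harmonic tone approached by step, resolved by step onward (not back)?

Approach: by step. Departure: by step, continuing in the same direction.
Stepwise on both sides with no change of direction means the note fills in the space between two different chord tones — a passing tone. (Had it turned back to its starting note it would be a neighbor tone instead.)

Passing tone.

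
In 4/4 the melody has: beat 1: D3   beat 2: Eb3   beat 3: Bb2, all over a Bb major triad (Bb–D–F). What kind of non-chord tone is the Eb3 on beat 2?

Escape tone.

The harmony at that moment is Bb major triad (Bb, D, F); Eb3 is not a chord tone.
It is approached by step up from D3 and left by leap down to Bb2.
Step in, leap out, on a weak beat — an escape tone.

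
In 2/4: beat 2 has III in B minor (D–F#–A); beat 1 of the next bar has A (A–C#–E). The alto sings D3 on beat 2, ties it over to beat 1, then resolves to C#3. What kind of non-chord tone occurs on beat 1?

Suspension.

The harmony at that moment is A major triad (A, C#, E); D3 is not a chord tone.
It is held over (the same pitch as the preceding D3) and left by step down to C#3.
Held over from the previous chord and resolving down by step — a suspension.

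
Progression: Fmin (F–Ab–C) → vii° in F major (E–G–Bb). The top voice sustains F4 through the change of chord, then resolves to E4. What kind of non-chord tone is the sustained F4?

F4 is a suspension.

The harmony at that moment is E diminished triad (E, G, Bb); F4 is not a chord tone.
It is held over (the same pitch as the preceding F4) and left by step down to E4.
Held over from the previous chord and resolving down by step — a suspension.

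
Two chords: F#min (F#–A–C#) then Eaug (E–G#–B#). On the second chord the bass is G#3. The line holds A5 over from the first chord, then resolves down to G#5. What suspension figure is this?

At the second chord the bass is G#3. The suspended A5 lies a ninth above the bass; after resolving down by step to G#5, the interval above the bass becomes an octave.
Suspension figures are named by those two intervals: 9–8.

9–8 suspension.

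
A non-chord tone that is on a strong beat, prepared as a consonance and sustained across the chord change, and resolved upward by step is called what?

Retardation.

Approach: by preparation — the pitch is first a chord tone, then held (tied or repeated) while the harmony changes under it. Departure: up by step. Metric position: strong.
A prepared dissonance that resolves upward by step — a retardation. (The same figure resolving downward would be a suspension.)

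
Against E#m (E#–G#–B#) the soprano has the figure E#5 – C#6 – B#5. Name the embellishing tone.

C#6 is an appoggiatura.

The harmony at that moment is E# minor triad (E#, G#, B#); C#6 is not a chord tone.
It is approached by leap up from E#5 and left by step down to B#5.
Leap in, step out — an appoggiatura.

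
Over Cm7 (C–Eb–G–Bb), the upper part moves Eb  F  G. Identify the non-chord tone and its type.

F is a passing tone.

The harmony at that moment is C minor seventh chord (C, Eb, G, Bb); F is not a chord tone.
It is approached by step up from Eb and left by step up to G.
Step in, step out in the same direction — a passing tone.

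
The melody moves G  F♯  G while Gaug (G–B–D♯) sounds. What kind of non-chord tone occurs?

The harmony at that moment is G augmented triad (G, B, D♯); F♯ is not a chord tone.
It is approached by step down from G and left by step up to G.
Step away and step back to the same note — a neighbor tone (lower neighbor).

F♯ is a neighbor tone.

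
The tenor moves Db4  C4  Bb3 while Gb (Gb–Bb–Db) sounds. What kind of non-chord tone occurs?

The harmony at that moment is Gb major triad (Gb, Bb, Db); C4 is not a chord tone.
It is approached by step down from Db4 and left by step down to Bb3.
Step in, step out in the same direction — a passing tone.

C4 is a passing tone.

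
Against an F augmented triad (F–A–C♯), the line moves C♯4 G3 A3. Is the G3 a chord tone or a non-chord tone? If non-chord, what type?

The harmony at that moment is F augmented triad (F, A, C♯); G3 is not a chord tone.
It is approached by leap down from C♯4 and left by step up to A3.
Leap in, step out — an appoggiatura.

Non-chord tone — an appoggiatura.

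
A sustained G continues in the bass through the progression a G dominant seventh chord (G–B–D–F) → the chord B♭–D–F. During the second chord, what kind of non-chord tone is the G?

Pedal tone (pedal point).

The harmony at that moment is B♭ major triad (B♭, D, F); G is not a chord tone.
It is held over (the same pitch as the preceding G) and then sustained as the same pitch into the next harmony.
Sustained through a change of harmony — a pedal tone.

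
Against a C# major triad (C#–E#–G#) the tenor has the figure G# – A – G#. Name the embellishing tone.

The harmony at that moment is C# major triad (C#, E#, G#); A is not a chord tone.
It is approached by step up from G# and left by step down to G#.
Step away and step back to the same note — a neighbor tone (upper neighbor).

A is a neighbor tone.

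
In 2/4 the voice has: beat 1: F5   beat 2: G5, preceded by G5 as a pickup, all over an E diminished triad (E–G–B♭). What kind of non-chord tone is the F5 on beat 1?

The harmony at that moment is E diminished triad (E, G, B♭); F5 is not a chord tone.
It is approached by step down from G5 and left by step up to G5.
Step away and step back to the same note — a neighbor tone (lower neighbor).

Lower neighbor tone.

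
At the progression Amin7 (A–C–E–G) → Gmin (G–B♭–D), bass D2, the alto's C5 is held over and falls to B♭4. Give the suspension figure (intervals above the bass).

7–6 suspension.

At the second chord the bass is D2. The suspended C5 lies a seventh above the bass; after resolving down by step to B♭4, the interval above the bass becomes a sixth.
Suspension figures are named by those two intervals: 7–6.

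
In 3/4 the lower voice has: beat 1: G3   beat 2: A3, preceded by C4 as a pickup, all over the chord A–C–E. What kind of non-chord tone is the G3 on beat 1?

Appoggiatura.

The harmony at that moment is A minor triad (A, C, E); G3 is not a chord tone.
It is approached by leap down from C4 and left by step up to A3.
Leap in, step out, metrically accented — an appoggiatura.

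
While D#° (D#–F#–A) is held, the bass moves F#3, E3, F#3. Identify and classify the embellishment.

The harmony at that moment is D# diminished triad (D#, F#, A); E3 is not a chord tone.
It is approached by step down from F#3 and left by step up to F#3.
Step away and step back to the same note — a neighbor tone (lower neighbor).

E3 is a neighbor tone.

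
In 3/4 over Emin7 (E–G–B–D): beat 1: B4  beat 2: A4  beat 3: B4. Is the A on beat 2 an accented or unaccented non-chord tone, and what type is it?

The harmony at that moment is E minor seventh chord (E, G, B, D); A4 is not a chord tone.
It is approached by step down from B4 and left by step up to B4.
Step away and step back to the same note — a neighbor tone (lower neighbor).
It falls on a weak beat, so it is unaccented.

Unaccented neighbor tone.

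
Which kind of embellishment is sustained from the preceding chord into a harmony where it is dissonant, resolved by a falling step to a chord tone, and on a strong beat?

Suspension.

Approach: by preparation — the pitch is first a chord tone, then held (tied or repeated) while the harmony changes under it. Departure: down by step. Metric position: strong.
A prepared dissonance that resolves downward by step — a suspension. (The same figure resolving upward would be a retardation.)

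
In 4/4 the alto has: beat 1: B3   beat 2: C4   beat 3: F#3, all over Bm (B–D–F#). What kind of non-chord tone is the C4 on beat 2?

Escape tone.

The harmony at that moment is B minor triad (B, D, F#); C4 is not a chord tone.
It is approached by step up from B3 and left by leap down to F#3.
Step in, leap out, on a weak beat — an escape tone.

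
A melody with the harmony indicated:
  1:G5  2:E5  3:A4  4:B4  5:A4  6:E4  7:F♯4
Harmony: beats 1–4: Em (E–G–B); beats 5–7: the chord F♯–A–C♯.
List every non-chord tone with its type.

A4 (beat 3) — appoggiatura; E4 (beat 6) — appoggiatura.

The harmony at that moment is E minor triad (E, G, B); A4 is not a chord tone.
It is approached by leap down from E5 and left by step up to B4.
Leap in, step out — an appoggiatura.
The harmony at that moment is F♯ minor triad (F♯, A, C♯); E4 is not a chord tone.
It is approached by leap down from A4 and left by step up to F♯4.
Leap in, step out — an appoggiatura.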